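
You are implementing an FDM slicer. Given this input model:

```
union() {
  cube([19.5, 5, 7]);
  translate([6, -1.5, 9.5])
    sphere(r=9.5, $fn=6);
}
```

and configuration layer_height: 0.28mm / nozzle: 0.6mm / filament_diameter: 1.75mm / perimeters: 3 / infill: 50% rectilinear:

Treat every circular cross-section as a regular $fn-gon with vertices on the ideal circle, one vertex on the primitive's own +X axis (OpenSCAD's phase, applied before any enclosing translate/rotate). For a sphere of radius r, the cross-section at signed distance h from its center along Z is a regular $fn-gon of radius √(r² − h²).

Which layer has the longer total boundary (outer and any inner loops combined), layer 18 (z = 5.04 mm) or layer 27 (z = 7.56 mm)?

layer 18 (z = 5.04 mm)

Layer 18 (z = 5.04): the 19.5×5 cube contributes its full rectangle (perimeter 49.00 mm); the sphere at (6, -1.5): section is a regular 6-gon, circumradius = √(r²−h²) = √(9.5²−4.46²) = 8.388 (perimeter = 2·6·8.388·sin(180°/6) = 50.33 mm); Merging all regions: the regions partially overlap (shared area 58.78 mm²), so the edge portions inside another operand are dropped and the merged outline is re-measured after clipping — boundary = 65.40 mm. So its perimeter = 65.40 mm. Layer 27 (z = 7.56): the cube is not intersected at this z (z outside [0, 7]); the sphere at (6, -1.5): section is a regular 6-gon, circumradius = √(r²−h²) = √(9.5²−1.94²) = 9.300 (perimeter = 2·6·9.300·sin(180°/6) = 55.80 mm); Merging all regions: only the r=9.5 sphere at (6, -1.5) is present, so the union is just that shape — boundary = 55.80 mm. So its perimeter = 55.80 mm. Layer 18 is larger (65.40 vs 55.80 mm).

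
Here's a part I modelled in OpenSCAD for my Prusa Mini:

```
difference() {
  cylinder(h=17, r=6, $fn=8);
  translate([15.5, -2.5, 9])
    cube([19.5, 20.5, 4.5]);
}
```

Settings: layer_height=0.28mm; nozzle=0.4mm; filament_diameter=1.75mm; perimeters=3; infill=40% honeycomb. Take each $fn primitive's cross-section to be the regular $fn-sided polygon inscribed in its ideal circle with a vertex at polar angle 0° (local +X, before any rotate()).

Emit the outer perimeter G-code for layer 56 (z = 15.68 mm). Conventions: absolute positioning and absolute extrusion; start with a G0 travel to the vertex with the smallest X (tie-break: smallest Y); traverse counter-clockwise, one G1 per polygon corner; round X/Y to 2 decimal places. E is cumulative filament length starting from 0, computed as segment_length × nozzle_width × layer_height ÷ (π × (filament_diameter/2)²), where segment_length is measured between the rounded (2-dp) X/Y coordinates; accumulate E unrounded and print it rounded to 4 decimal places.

G0 X-6.00 Y0.00 Z15.68
G1 X-4.24 Y-4.24 E0.2138
G1 X0.00 Y-6.00 E0.4275
G1 X4.24 Y-4.24 E0.6413
G1 X6.00 Y0.00 E0.8551
G1 X4.24 Y4.24 E1.0688
G1 X0.00 Y6.00 E1.2826
G1 X-4.24 Y4.24 E1.4964
G1 X-6.00 Y0.00 E1.7101

At z = 15.68 mm: the r=6 cylinder gives a regular 8-gon of circumradius 6 (constant along its height); the cube at (15.5, -2.5) is not intersected at this z (z outside [9, 13.5]); Taking the first minus the rest: none of the subtracted shapes is present at this height, so the r=6 cylinder is unchanged — 1 connected region. The outline is a single polygon with 8 vertices. Extrusion per mm of travel: 0.4 × 0.28 / (π × 0.875²) = 0.046564. Accumulating E over each segment gives final E = 1.7101.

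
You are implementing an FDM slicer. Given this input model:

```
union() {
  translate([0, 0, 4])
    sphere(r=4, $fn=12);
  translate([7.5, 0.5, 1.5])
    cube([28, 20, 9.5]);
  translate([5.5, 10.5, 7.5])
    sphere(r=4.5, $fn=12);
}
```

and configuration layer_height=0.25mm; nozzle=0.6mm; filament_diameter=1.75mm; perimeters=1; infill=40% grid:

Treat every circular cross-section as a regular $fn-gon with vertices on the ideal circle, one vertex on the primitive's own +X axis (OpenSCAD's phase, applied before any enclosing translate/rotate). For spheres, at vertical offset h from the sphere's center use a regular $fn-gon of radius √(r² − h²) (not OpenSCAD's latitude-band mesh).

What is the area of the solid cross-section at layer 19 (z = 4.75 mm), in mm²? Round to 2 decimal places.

638.48 mm²

At z = 4.75 mm: the r=4 sphere slices to a regular 12-gon of circumradius 3.929 (√(r²−h²) with h=0.75 from center) (area = (12/2)·3.929²·sin(360°/12) = 46.31 mm²); the cube at (7.5, 0.5) (footprint 28×20) is included at this height (area 560.00 mm²); the sphere at (5.5, 10.5): section is a regular 12-gon, circumradius = √(r²−h²) = √(4.5²−2.75²) = 3.562 (area = (12/2)·3.562²·sin(360°/12) = 38.06 mm²); Merging all regions: the regions partially overlap — summed areas 644.38 mm² minus the doubly-counted overlap 5.89 mm² gives 638.48 mm² — area = 638.48 mm². Overall, the cross-section has 2 separate islands. Net area = 638.48 mm².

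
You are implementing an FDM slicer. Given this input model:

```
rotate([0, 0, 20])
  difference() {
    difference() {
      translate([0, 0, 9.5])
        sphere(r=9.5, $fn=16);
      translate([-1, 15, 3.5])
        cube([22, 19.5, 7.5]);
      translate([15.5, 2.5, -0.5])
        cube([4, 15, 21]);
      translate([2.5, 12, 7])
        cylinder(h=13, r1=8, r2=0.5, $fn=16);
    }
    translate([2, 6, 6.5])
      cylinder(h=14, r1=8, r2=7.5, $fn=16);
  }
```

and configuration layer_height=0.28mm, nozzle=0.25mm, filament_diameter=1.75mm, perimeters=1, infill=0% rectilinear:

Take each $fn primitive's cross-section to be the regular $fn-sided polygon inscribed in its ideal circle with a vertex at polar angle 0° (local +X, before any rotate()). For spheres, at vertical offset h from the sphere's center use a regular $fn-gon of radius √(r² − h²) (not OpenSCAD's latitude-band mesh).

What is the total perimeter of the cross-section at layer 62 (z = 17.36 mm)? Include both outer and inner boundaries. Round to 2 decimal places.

29.85 mm

At z = 17.36 mm: the r=9.5 sphere contributes a regular 16-gon of circumradius √(9.5²−7.86²) = 5.336 (perimeter = 2·16·5.336·sin(180°/16) = 33.31 mm); the cube at (-1, 15) is not intersected at this z (z outside [3.5, 11]); the 4×15 cube at (15.5, 2.5) contributes its full rectangle (perimeter 38.00 mm); the cone at (2.5, 12): at t=0.797 of its height the radius interpolates to r₁+(r₂−r₁)t = 2.023, giving a regular 16-gon of that circumradius (perimeter = 2·16·2.023·sin(180°/16) = 12.63 mm); Subtracting the remaining from the first: starting from the r=9.5 sphere, the 4×15 cube at (15.5, 2.5) misses the remaining region (no effect); the cone at (2.5, 12) misses the remaining region (no effect) — boundary = 33.31 mm; the cone at (2, 6): at t=0.776 of its height the radius interpolates to r₁+(r₂−r₁)t = 7.612, giving a regular 16-gon of that circumradius (perimeter = 2·16·7.612·sin(180°/16) = 47.52 mm); After the difference (first − rest): starting from that combined region, the cone at (2, 6) partially overlaps it — only the 49.08 mm² overlap (of its 177.40 mm²) is removed, clipping the outline — boundary = 29.85 mm; (rotated 20° about Z; rotation is an isometry so areas/perimeters/island counts are preserved). Overall, the cross-section is a single solid region. Total boundary length (outer) = 29.85 mm.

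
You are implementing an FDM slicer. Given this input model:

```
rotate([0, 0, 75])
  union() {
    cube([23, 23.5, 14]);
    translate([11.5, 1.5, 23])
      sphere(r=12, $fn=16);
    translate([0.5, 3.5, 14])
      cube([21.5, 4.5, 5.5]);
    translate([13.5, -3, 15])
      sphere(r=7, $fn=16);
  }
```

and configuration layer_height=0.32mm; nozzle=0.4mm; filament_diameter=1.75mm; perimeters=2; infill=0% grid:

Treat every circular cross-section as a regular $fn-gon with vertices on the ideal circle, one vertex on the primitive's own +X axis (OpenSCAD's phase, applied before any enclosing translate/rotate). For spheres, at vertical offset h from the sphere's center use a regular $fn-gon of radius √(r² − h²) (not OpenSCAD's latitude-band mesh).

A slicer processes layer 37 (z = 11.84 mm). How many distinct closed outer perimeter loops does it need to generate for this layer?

At z = 11.84 mm: the 23×23.5 cube contributes its full rectangle; the sphere at (11.5, 1.5): section is a regular 16-gon, circumradius = √(r²−h²) = √(12²−11.16²) = 4.411; the cube at (0.5, 3.5) is absent (z outside [14, 19.5]); the r=7 sphere at (13.5, -3) slices to a regular 16-gon of circumradius 6.246 (√(r²−h²) with h=3.16 from center); Merging all regions: the regions partially overlap (shared area 83.51 mm²), so overlapping operands fuse into one piece — 1 connected region; (whole slice rotated 75° about Z — lengths, areas and connectivity unchanged). The result has 1 disconnected region.

1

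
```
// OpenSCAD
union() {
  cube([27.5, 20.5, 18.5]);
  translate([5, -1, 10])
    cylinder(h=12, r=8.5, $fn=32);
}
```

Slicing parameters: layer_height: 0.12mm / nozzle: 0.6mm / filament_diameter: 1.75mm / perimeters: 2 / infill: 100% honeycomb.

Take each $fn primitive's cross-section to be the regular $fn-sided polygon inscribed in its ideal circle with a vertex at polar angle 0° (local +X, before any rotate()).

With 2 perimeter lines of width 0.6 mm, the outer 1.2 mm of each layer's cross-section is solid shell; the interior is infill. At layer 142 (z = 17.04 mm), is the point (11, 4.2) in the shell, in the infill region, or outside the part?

infill

At z = 17.04 mm: the cube (footprint 27.5×20.5) is included at this height; the r=8.5 cylinder at (5, -1) contributes a regular 32-gon of circumradius 8.5; Merging all regions: the regions partially overlap (shared area 82.69 mm²), so overlapping operands fuse into one piece — 1 connected region. Overall, the cross-section is a single solid region. The nearest boundary edge runs (27.50, 0.00)→(13.40, 0.00); distance from the point to it = 4.84 mm. The point is inside the cross-section and 4.84 mm from the nearest boundary — more than the 1.2 mm shell width (2 × 0.6), so it's in the infill interior.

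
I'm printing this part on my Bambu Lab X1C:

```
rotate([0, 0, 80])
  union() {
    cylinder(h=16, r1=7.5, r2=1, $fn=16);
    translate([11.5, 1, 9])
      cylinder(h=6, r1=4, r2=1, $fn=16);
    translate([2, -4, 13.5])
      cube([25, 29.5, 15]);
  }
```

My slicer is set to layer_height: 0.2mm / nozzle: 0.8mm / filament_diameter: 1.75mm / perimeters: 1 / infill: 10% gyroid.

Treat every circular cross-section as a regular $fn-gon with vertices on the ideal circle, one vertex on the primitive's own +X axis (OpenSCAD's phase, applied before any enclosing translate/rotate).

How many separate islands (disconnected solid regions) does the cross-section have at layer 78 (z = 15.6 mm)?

At z = 15.6 mm: the cone: at t=0.975 of its height the radius interpolates to r₁+(r₂−r₁)t = 1.163, giving a regular 16-gon of that circumradius; the cone at (11.5, 1) does not reach this height (z outside [9, 15]); the 25×29.5 cube at (2, -4) contributes its full rectangle; Combining (union): the 2 present regions are separate (no shared area or edge), so areas and boundary lengths simply add and each stays a separate island — 2 connected regions; (rotated 80° about Z; rotation is an isometry so areas/perimeters/island counts are preserved). Overall, the cross-section has 2 separate islands. Island count = 2.

2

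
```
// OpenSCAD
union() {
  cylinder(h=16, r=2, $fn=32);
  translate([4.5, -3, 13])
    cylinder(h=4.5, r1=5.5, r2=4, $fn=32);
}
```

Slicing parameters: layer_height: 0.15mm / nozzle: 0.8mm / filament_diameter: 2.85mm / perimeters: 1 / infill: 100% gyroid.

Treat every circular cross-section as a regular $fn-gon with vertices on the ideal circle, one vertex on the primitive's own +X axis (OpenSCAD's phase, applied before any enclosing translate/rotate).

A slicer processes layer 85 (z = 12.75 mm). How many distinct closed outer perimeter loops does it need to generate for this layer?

At z = 12.75 mm: the cylinder: section is a regular 32-gon, circumradius r=2; the cone at (4.5, -3) is absent (z outside [13, 17.5]); Taking the union: only the r=2 cylinder is present, so the union is just that shape — 1 connected region. The result has 1 disconnected region.

1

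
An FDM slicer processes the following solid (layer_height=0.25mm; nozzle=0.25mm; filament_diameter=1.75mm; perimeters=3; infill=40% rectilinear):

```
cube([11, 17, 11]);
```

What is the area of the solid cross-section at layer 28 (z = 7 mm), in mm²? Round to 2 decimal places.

At z = 7 mm: the cube (footprint 11×17) is included at this height (area 187.00 mm²). Overall, the cross-section is a single solid region. Net area = 187.00 mm².

187.00 mm²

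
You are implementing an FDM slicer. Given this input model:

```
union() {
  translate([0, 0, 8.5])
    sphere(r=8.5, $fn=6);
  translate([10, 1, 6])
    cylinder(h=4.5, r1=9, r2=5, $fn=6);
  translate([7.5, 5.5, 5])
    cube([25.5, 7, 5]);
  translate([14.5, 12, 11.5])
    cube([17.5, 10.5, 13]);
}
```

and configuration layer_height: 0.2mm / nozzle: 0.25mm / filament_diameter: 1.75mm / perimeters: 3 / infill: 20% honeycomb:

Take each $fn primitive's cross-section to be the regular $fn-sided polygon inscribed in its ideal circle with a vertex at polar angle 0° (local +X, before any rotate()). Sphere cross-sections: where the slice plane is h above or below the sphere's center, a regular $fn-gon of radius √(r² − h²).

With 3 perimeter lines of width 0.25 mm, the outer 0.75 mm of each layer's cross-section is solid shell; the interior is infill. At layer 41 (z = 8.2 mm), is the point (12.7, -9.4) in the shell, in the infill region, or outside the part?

At z = 8.2 mm: the r=8.5 sphere slices to a regular 6-gon of circumradius 8.495 (√(r²−h²) with h=0.3 from center); the cone at (10, 1) contributes a regular 6-gon of circumradius 7.044 (interpolated between r1=9 and r2=5 at t=0.489); the cube at (7.5, 5.5) (footprint 25.5×7) is included at this height; the cube at (14.5, 12) is not intersected at this z (z outside [11.5, 24.5]); Merging all regions: the regions partially overlap (shared area 36.66 mm²), so overlapping operands fuse into one piece — 1 connected region. Overall, the cross-section is a single solid region. The nearest boundary edge runs (13.52, -5.10)→(6.48, -5.10); distance from the point to it = 4.30 mm. The point is not inside any of the regions above, so it lies outside the cross-section (4.30 mm from the nearest boundary).

outside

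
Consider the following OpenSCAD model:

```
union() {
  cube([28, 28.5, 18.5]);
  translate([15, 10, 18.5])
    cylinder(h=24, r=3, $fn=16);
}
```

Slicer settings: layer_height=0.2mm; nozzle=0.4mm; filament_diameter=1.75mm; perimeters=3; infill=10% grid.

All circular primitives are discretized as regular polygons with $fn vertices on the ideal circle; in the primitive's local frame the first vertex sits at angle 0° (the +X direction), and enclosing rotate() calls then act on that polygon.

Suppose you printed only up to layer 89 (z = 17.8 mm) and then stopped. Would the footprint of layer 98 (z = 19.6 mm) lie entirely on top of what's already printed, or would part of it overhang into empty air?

entirely on top

Compare the two slices. At z = 17.8: the cube (footprint 28×28.5) is included at this height (area 798.00 mm²); the cylinder at (15, 10) is not intersected at this z (z outside [18.5, 42.5]); Merging all regions: only the 28×28.5 cube is present, so the union is just that shape — area = 798.00 mm². At z = 19.6: the cube does not reach this height (z outside [0, 18.5]); the r=3 cylinder at (15, 10) gives a regular 16-gon of circumradius 3 (constant along its height) (area = (16/2)·3.000²·sin(360°/16) = 27.55 mm²); Merging all regions: only the r=3 cylinder at (15, 10) is present, so the union is just that shape — area = 27.55 mm². Checking containment: the cross-section at z = 19.6 is a subset of the cross-section at z = 17.8.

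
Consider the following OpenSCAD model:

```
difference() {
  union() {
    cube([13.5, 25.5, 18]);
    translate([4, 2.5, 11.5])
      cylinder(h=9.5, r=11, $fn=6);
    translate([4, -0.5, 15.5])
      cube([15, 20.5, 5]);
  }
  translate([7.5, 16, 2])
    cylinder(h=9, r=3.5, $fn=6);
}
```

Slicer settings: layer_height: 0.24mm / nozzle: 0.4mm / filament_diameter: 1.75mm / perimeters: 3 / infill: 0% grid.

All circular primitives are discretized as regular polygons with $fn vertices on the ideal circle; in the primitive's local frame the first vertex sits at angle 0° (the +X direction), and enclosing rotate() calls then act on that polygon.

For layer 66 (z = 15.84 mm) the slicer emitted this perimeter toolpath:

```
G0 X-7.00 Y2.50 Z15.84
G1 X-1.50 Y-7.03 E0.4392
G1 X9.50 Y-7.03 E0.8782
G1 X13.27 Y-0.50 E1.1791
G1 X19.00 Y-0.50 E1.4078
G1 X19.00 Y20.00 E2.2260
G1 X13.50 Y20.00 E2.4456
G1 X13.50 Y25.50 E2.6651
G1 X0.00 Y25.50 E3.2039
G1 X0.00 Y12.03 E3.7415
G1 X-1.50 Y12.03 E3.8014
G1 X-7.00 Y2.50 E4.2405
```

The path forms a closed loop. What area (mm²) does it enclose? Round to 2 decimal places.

Apply the shoelace formula to the sequence of (X, Y) vertices; enclosed area = 619.10 mm².

619.10 mm²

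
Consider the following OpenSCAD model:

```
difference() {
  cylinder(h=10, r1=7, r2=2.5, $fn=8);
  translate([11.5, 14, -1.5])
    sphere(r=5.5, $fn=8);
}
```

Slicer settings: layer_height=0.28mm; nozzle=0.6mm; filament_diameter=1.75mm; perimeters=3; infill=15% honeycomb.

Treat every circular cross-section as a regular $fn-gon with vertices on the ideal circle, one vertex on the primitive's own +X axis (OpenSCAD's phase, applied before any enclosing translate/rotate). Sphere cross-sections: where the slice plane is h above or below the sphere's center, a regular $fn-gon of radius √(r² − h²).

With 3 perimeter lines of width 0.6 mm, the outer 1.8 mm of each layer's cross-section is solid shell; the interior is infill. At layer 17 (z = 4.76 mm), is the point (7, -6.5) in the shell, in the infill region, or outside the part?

outside

At z = 4.76 mm: the cone (r1=7→r2=2.5) has section circumradius 4.858 here — a regular 8-gon; the sphere at (11.5, 14) is absent (|z−center|=6.260 > r=5.5); After the difference (first − rest): none of the subtracted shapes is present at this height, so the cone is unchanged — 1 connected region. Overall, the cross-section is a single solid region. The nearest boundary edge runs (-0.00, -4.86)→(3.44, -3.44); distance from the point to it = 4.70 mm. The point is not inside any of the regions above, so it lies outside the cross-section (4.70 mm from the nearest boundary).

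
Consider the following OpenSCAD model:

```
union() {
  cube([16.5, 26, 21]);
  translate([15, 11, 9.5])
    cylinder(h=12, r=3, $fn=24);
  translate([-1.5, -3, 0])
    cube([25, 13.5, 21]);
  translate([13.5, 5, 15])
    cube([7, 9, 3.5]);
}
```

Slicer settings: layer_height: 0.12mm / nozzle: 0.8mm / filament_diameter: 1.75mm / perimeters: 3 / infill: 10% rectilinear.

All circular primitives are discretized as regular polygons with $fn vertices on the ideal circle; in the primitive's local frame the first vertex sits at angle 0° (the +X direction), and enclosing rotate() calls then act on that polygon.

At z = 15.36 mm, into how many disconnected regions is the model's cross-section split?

1

At z = 15.36 mm: the 16.5×26 cube contributes its full rectangle; the r=3 cylinder at (15, 11) contributes a regular 24-gon of circumradius 3; the cube at (-1.5, -3) is present — its section is the full 25×13.5 rectangle; the cube at (13.5, 5) (footprint 7×9) is included at this height; Combining (union): the regions partially overlap (shared area 250.20 mm²), so overlapping operands fuse into one piece — 1 connected region. The result has 1 disconnected region.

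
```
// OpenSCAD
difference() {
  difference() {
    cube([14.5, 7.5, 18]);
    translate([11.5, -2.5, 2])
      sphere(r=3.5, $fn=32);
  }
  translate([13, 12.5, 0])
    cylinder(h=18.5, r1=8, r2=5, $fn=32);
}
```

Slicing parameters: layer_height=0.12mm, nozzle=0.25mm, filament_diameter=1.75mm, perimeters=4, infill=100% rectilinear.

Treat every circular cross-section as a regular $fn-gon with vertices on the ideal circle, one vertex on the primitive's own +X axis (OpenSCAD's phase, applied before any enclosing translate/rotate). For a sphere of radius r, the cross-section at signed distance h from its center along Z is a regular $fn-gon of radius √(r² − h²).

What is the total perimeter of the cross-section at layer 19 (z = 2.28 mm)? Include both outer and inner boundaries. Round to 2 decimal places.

42.82 mm

At z = 2.28 mm: the 14.5×7.5 cube contributes its full rectangle (perimeter 44.00 mm); the r=3.5 sphere at (11.5, -2.5) contributes a regular 32-gon of circumradius √(3.5²−0.28²) = 3.489 (perimeter = 2·32·3.489·sin(180°/32) = 21.89 mm); Subtracting the remaining from the first: starting from the 14.5×7.5 cube, the r=3.5 sphere at (11.5, -2.5) partially overlaps it — only the 3.25 mm² overlap (of its 37.99 mm²) is removed, clipping the outline — boundary = 44.51 mm; the cone at (13, 12.5): at t=0.123 of its height the radius interpolates to r₁+(r₂−r₁)t = 7.630, giving a regular 32-gon of that circumradius (perimeter = 2·32·7.630·sin(180°/32) = 47.87 mm); Taking the first minus the rest: starting from that combined region, the cone at (13, 12.5) partially overlaps it — only the 14.19 mm² overlap (of its 181.73 mm²) is removed, clipping the outline — boundary = 42.82 mm. Overall, the cross-section is a single solid region. Total boundary length (outer) = 42.82 mm.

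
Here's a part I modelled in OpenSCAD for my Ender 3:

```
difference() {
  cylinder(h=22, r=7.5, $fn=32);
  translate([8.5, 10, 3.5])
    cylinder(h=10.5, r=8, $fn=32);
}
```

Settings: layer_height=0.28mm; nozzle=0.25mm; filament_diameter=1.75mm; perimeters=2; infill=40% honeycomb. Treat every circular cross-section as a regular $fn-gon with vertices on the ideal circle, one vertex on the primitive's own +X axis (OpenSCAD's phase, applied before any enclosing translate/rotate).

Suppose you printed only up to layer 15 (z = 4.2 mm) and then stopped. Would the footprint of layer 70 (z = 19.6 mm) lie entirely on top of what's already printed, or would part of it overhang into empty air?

part overhangs

Compare the two slices. At z = 4.2: the r=7.5 cylinder gives a regular 32-gon of circumradius 7.5 (constant along its height) (area = (32/2)·7.500²·sin(360°/32) = 175.58 mm²); the r=8 cylinder at (8.5, 10) gives a regular 32-gon of circumradius 8 (constant along its height) (area = (32/2)·8.000²·sin(360°/32) = 199.77 mm²); Subtracting the remaining from the first: starting from the r=7.5 cylinder (175.58 mm²), the r=8 cylinder at (8.5, 10) partially overlaps it — only the 12.84 mm² overlap (of its 199.77 mm²) is removed, clipping the outline — area = 162.74 mm². At z = 19.6: the r=7.5 cylinder gives a regular 32-gon of circumradius 7.5 (constant along its height) (area = (32/2)·7.500²·sin(360°/32) = 175.58 mm²); the cylinder at (8.5, 10) does not reach this height (z outside [3.5, 14]); Taking the first minus the rest: none of the subtracted shapes is present at this height, so the r=7.5 cylinder is unchanged — area = 175.58 mm². Checking containment: at z = 19.6 the cross-section extends beyond the z = 4.2 cross-section by about 12.84 mm².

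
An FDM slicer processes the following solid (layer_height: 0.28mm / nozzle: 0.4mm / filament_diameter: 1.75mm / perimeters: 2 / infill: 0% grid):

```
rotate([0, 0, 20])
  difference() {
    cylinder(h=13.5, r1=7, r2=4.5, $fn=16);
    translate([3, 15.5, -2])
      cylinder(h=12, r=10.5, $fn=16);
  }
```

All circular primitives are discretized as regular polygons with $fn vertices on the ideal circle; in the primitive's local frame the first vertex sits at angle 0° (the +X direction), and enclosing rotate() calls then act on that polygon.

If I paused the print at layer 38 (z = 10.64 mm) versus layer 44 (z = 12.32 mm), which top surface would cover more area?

layer 38 (z = 10.64 mm)

Layer 38 (z = 10.64): the cone contributes a regular 16-gon of circumradius 5.030 (interpolated between r1=7 and r2=4.5 at t=0.788) (area = (16/2)·5.030²·sin(360°/16) = 77.45 mm²); the cylinder at (3, 15.5) does not reach this height (z outside [-2, 10]); After the difference (first − rest): none of the subtracted shapes is present at this height, so the cone is unchanged — area = 77.45 mm²; (rotated 20° about Z; rotation is an isometry so areas/perimeters/island counts are preserved). So its area = 77.45 mm². Layer 44 (z = 12.32): the cone contributes a regular 16-gon of circumradius 4.719 (interpolated between r1=7 and r2=4.5 at t=0.913) (area = (16/2)·4.719²·sin(360°/16) = 68.16 mm²); the cylinder at (3, 15.5) is absent (z outside [-2, 10]); Taking the first minus the rest: none of the subtracted shapes is present at this height, so the cone is unchanged — area = 68.16 mm²; (rotated 20° about Z; rotation is an isometry so areas/perimeters/island counts are preserved). So its area = 68.16 mm². Layer 38 is larger (77.45 vs 68.16 mm²).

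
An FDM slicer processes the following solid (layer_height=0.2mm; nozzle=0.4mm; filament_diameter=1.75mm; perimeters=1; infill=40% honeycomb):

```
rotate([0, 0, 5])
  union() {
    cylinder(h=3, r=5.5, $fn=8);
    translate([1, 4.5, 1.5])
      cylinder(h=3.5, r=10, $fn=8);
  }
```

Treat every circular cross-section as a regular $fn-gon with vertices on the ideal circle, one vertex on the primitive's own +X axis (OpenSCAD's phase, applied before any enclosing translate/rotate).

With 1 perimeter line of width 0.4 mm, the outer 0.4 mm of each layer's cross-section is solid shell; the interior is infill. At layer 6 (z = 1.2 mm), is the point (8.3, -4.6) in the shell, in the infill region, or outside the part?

outside

At z = 1.2 mm: the cylinder: section is a regular 8-gon, circumradius r=5.5; the cylinder at (1, 4.5) is not intersected at this z (z outside [1.5, 5]); Merging all regions: only the r=5.5 cylinder is present, so the union is just that shape — 1 connected region; (whole slice rotated 5° about Z — lengths, areas and connectivity unchanged). Overall, the cross-section is a single solid region. Undo the 5° rotation: the query point maps to (7.867, -5.306) in the un-rotated model frame. The nearest boundary edge runs (3.89, -3.89)→(5.50, 0.00); distance from the point to it = 4.22 mm. The point is not inside any of the regions above, so it lies outside the cross-section (4.22 mm from the nearest boundary).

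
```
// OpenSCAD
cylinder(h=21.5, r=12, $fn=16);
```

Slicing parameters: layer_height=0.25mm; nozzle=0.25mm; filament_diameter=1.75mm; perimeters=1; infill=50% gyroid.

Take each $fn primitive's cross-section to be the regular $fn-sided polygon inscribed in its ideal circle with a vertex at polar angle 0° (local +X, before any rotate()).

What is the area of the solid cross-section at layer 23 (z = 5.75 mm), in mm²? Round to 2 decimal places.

At z = 5.75 mm: the r=12 cylinder contributes a regular 16-gon of circumradius 12 (area = (16/2)·12.000²·sin(360°/16) = 440.85 mm²). Overall, the cross-section is a single solid region. Net area = 440.85 mm².

440.85 mm²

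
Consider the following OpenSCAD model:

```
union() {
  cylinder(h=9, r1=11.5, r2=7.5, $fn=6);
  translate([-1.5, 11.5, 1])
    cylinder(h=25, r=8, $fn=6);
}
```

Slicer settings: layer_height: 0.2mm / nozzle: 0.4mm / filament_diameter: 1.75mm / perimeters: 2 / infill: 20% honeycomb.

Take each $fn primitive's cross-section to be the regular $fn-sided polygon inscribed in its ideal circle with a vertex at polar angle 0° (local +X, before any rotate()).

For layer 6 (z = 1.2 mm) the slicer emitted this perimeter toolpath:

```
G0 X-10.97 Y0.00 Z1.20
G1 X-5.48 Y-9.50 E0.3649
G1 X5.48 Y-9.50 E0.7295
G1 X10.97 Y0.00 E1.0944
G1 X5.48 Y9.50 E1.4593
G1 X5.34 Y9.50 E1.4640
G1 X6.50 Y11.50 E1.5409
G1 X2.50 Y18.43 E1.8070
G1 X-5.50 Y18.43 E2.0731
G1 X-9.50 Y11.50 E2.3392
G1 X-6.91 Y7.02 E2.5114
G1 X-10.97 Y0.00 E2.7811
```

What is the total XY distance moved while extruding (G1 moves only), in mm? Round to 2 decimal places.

83.62 mm

Sum the Euclidean lengths of each G1 segment: total = 83.62 mm.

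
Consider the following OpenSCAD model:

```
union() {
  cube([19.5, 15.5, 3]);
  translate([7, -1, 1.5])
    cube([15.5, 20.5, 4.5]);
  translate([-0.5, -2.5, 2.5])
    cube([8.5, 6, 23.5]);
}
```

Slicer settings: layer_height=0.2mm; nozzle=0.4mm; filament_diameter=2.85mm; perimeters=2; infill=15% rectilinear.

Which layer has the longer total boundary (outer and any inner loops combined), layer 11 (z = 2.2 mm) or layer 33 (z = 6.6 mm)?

Layer 11 (z = 2.2): the cube (footprint 19.5×15.5) is included at this height (perimeter 70.00 mm); the 15.5×20.5 cube at (7, -1) contributes its full rectangle (perimeter 72.00 mm); the cube at (-0.5, -2.5) is not intersected at this z (z outside [2.5, 26]); Taking the union: the regions partially overlap (shared area 193.75 mm²), so the edge portions inside another operand are dropped and the merged outline is re-measured after clipping — boundary = 86.00 mm. So its perimeter = 86.00 mm. Layer 33 (z = 6.6): the cube does not reach this height (z outside [0, 3]); the cube at (7, -1) is absent (z outside [1.5, 6]); the cube at (-0.5, -2.5) is present — its section is the full 8.5×6 rectangle (perimeter 29.00 mm); Merging all regions: only the 8.5×6 cube at (-0.5, -2.5) is present, so the union is just that shape — boundary = 29.00 mm. So its perimeter = 29.00 mm. Layer 11 is larger (86.00 vs 29.00 mm).

layer 11 (z = 2.2 mm)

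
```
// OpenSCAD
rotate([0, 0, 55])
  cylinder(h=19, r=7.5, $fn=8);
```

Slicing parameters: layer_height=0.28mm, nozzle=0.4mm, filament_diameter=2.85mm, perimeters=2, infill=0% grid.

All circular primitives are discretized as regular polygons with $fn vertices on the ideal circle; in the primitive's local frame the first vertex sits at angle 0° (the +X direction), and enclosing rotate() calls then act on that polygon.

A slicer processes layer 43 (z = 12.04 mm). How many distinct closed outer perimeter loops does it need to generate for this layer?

1

At z = 12.04 mm: the r=7.5 cylinder contributes a regular 8-gon of circumradius 7.5; (whole slice rotated 55° about Z — lengths, areas and connectivity unchanged). The result has 1 disconnected region.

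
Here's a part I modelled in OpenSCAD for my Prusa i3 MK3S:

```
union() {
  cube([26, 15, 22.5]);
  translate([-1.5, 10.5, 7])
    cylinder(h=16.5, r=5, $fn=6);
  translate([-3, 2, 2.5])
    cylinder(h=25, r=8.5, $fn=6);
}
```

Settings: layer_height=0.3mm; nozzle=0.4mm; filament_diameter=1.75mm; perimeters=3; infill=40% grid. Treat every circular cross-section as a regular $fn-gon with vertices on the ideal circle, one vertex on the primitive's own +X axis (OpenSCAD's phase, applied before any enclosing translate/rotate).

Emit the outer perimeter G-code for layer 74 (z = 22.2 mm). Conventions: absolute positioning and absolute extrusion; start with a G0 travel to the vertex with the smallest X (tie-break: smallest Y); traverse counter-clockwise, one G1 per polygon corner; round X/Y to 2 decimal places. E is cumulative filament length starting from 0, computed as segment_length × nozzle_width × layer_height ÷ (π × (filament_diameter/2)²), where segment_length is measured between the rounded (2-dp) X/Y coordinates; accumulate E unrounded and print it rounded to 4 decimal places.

At z = 22.2 mm: the 26×15 cube contributes its full rectangle; the r=5 cylinder at (-1.5, 10.5) gives a regular 6-gon of circumradius 5 (constant along its height); the r=8.5 cylinder at (-3, 2) gives a regular 6-gon of circumradius 8.5 (constant along its height); Merging all regions: the regions partially overlap (shared area 69.88 mm²), so overlapping operands fuse into one piece — 1 connected region. The outline is a single polygon with 12 vertices. Extrusion per mm of travel: 0.4 × 0.3 / (π × 0.875²) = 0.049890. Accumulating E over each segment gives final E = 5.3002.

G0 X-11.50 Y2.00 Z22.20
G1 X-7.25 Y-5.36 E0.4240
G1 X1.25 Y-5.36 E0.8481
G1 X4.35 Y0.00 E1.1570
G1 X26.00 Y0.00 E2.2371
G1 X26.00 Y15.00 E2.9855
G1 X0.00 Y15.00 E4.2826
G1 X0.00 Y14.83 E4.2911
G1 X-4.00 Y14.83 E4.4907
G1 X-6.50 Y10.50 E4.7401
G1 X-5.84 Y9.36 E4.8058
G1 X-7.25 Y9.36 E4.8762
G1 X-11.50 Y2.00 E5.3002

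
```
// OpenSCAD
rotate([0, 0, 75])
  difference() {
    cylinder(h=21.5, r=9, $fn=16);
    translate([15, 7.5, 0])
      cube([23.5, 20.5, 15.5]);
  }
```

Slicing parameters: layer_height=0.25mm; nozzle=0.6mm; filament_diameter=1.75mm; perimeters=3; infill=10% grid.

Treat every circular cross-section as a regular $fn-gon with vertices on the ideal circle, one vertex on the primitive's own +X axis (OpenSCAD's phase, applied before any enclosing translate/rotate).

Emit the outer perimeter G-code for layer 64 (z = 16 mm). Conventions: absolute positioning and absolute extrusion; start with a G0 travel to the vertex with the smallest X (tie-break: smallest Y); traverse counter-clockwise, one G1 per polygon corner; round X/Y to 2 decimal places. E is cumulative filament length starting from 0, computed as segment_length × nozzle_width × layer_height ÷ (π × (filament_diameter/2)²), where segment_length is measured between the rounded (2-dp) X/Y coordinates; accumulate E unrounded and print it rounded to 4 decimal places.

At z = 16 mm: the r=9 cylinder gives a regular 16-gon of circumradius 9 (constant along its height); the cube at (15, 7.5) does not reach this height (z outside [0, 15.5]); After the difference (first − rest): none of the subtracted shapes is present at this height, so the r=9 cylinder is unchanged — 1 connected region; (rotated 75° about Z; rotation is an isometry so areas/perimeters/island counts are preserved). The outline is a single polygon with 16 vertices. Extrusion per mm of travel: 0.6 × 0.25 / (π × 0.875²) = 0.062363. Accumulating E over each segment gives final E = 3.5030.

G0 X-8.92 Y-1.17 Z16.00
G1 X-7.79 Y-4.50 E0.2193
G1 X-5.48 Y-7.14 E0.4381
G1 X-2.33 Y-8.69 E0.6570
G1 X1.17 Y-8.92 E0.8757
G1 X4.50 Y-7.79 E1.0950
G1 X7.14 Y-5.48 E1.3138
G1 X8.69 Y-2.33 E1.5327
G1 X8.92 Y1.17 E1.7515
G1 X7.79 Y4.50 E1.9708
G1 X5.48 Y7.14 E2.1895
G1 X2.33 Y8.69 E2.4085
G1 X-1.17 Y8.92 E2.6272
G1 X-4.50 Y7.79 E2.8465
G1 X-7.14 Y5.48 E3.0653
G1 X-8.69 Y2.33 E3.2842
G1 X-8.92 Y-1.17 E3.5030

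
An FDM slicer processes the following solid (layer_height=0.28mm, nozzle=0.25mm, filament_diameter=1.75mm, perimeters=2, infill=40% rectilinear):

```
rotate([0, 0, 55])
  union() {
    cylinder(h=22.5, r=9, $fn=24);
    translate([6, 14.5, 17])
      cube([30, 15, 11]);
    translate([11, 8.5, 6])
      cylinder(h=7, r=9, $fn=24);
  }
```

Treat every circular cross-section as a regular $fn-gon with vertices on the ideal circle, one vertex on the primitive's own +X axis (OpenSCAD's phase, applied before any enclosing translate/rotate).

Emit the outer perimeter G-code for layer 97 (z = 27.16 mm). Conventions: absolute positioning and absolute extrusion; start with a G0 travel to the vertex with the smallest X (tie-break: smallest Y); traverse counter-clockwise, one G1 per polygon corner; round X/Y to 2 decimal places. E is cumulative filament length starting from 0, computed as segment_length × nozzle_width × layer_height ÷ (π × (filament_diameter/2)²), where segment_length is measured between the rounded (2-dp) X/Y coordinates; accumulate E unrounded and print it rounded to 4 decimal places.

At z = 27.16 mm: the cylinder does not reach this height (z outside [0, 22.5]); the 30×15 cube at (6, 14.5) contributes its full rectangle; the cylinder at (11, 8.5) is not intersected at this z (z outside [6, 13]); Taking the union: only the 30×15 cube at (6, 14.5) is present, so the union is just that shape — 1 connected region; (rotated 55° about Z; rotation is an isometry so areas/perimeters/island counts are preserved). The outline is a single polygon with 4 vertices. Extrusion per mm of travel: 0.25 × 0.28 / (π × 0.875²) = 0.029103. Accumulating E over each segment gives final E = 2.6191.

G0 X-20.72 Y21.84 Z27.16
G1 X-8.44 Y13.23 E0.4365
G1 X8.77 Y37.81 E1.3097
G1 X-3.52 Y46.41 E1.7463
G1 X-20.72 Y21.84 E2.6191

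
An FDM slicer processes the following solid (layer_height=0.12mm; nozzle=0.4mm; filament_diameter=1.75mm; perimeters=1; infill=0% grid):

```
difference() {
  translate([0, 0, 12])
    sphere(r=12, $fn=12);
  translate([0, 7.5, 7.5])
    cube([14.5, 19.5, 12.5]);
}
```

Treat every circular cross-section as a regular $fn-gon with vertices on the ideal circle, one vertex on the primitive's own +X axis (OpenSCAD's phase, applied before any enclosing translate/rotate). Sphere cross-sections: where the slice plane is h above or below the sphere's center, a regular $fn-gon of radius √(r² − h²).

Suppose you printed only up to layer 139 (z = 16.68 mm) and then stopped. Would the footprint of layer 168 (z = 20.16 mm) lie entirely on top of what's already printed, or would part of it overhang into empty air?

Compare the two slices. At z = 16.68: the sphere: section is a regular 12-gon, circumradius = √(r²−h²) = √(12²−4.68²) = 11.050 (area = (12/2)·11.050²·sin(360°/12) = 366.29 mm²); the 14.5×19.5 cube at (0, 7.5) contributes its full rectangle (area 282.75 mm²); Taking the first minus the rest: starting from the r=12 sphere (366.29 mm²), the 14.5×19.5 cube at (0, 7.5) partially overlaps it — only the 17.66 mm² overlap (of its 282.75 mm²) is removed, clipping the outline — area = 348.63 mm². At z = 20.16: the r=12 sphere contributes a regular 12-gon of circumradius √(12²−8.16²) = 8.799 (area = (12/2)·8.799²·sin(360°/12) = 232.24 mm²); the cube at (0, 7.5) does not reach this height (z outside [7.5, 20]); Subtracting the remaining from the first: none of the subtracted shapes is present at this height, so the r=12 sphere is unchanged — area = 232.24 mm². Checking containment: at z = 20.16 the cross-section extends beyond the z = 16.68 cross-section by about 3.13 mm².

part overhangs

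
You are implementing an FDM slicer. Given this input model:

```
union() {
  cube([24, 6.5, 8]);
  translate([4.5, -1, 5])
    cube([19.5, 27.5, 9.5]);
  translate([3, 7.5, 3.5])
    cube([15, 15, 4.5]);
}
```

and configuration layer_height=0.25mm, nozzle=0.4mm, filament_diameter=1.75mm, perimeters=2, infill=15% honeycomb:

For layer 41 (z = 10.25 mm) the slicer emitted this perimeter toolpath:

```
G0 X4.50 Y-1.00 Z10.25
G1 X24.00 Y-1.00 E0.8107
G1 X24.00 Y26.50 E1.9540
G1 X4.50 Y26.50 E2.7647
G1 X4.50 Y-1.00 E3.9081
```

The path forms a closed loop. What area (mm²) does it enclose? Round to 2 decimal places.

Apply the shoelace formula to the sequence of (X, Y) vertices; enclosed area = 536.25 mm².

536.25 mm²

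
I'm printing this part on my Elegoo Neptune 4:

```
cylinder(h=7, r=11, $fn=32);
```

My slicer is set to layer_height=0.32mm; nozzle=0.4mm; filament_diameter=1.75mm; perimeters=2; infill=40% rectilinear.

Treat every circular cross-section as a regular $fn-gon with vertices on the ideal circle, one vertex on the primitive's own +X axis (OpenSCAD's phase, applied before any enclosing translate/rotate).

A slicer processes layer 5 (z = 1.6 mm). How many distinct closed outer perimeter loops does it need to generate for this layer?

1

At z = 1.6 mm: the cylinder: section is a regular 32-gon, circumradius r=11. The result has 1 disconnected region.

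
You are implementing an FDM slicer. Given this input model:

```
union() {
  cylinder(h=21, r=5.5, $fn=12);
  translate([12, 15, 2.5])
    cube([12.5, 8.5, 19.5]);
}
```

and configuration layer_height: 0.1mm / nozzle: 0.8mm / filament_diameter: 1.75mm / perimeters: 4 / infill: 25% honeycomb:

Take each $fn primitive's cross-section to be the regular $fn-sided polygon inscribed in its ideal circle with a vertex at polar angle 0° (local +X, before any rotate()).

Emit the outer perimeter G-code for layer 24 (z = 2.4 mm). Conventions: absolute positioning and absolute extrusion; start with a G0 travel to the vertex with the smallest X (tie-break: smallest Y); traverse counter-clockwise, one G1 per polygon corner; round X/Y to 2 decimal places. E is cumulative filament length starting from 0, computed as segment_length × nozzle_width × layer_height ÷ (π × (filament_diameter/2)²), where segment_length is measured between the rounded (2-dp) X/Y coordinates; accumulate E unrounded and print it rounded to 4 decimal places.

At z = 2.4 mm: the r=5.5 cylinder contributes a regular 12-gon of circumradius 5.5; the cube at (12, 15) is absent (z outside [2.5, 22]); Combining (union): only the r=5.5 cylinder is present, so the union is just that shape — 1 connected region. The outline is a single polygon with 12 vertices. Extrusion per mm of travel: 0.8 × 0.1 / (π × 0.875²) = 0.033260. Accumulating E over each segment gives final E = 1.1359.

G0 X-5.50 Y0.00 Z2.40
G1 X-4.76 Y-2.75 E0.0947
G1 X-2.75 Y-4.76 E0.1893
G1 X0.00 Y-5.50 E0.2840
G1 X2.75 Y-4.76 E0.3787
G1 X4.76 Y-2.75 E0.4732
G1 X5.50 Y0.00 E0.5680
G1 X4.76 Y2.75 E0.6627
G1 X2.75 Y4.76 E0.7572
G1 X0.00 Y5.50 E0.8519
G1 X-2.75 Y4.76 E0.9467
G1 X-4.76 Y2.75 E1.0412
G1 X-5.50 Y0.00 E1.1359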